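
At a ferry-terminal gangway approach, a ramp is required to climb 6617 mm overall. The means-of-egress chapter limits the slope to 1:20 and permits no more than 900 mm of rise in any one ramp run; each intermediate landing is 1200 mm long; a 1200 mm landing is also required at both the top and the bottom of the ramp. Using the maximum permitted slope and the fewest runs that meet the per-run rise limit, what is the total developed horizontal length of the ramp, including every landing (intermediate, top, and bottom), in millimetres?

6617 / 900 = 7.352 → round up to 8 ramp runs. That means 7 intermediate landings.
Horizontal run for 6617 mm of rise at 1:20 is 6617 × 20 = 132340 mm.
Intermediate landings: 7 × 1200 = 8400 mm.
Top and bottom landings: 2 × 1200 = 2400 mm.
Total = 132340 + 8400 + 2400 = 143140 mm.

143140 mm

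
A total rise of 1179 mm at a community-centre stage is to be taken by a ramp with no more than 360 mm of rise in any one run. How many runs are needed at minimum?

4 runs

At most 360 each: 1179/360 = 3.27, giving 4 ramp runs.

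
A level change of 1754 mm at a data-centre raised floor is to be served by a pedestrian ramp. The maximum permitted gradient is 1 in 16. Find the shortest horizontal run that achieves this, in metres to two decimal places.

Run = rise × 16 = 1754 × 16 = 28064 mm.
28064 mm = 28.06 m.

28.06 m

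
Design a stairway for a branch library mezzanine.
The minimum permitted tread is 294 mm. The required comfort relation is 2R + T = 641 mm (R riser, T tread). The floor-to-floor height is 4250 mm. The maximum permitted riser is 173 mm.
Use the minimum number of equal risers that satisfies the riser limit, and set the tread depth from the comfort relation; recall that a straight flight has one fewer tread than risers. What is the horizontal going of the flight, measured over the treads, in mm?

7224 mm

At most 173 each: 4250/173 = 24.57, giving 25 risers.
Riser R = 4250 / 25 = 170 mm, within the 173 mm limit.
Tread T = 641 − 2 × 170 = 301 mm (≥ 294 mm).
25 risers give 24 treads; going = 24 × 301 = 7224 mm.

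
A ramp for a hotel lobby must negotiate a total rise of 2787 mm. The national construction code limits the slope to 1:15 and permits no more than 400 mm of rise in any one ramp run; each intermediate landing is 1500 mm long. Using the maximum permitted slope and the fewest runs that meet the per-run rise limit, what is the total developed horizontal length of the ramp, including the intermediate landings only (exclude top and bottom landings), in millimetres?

50805 mm

2787 / 400 = 6.968 → round up to 7 ramp runs. That means 6 intermediate landings.
Horizontal run for 2787 mm of rise at 1:15 is 2787 × 15 = 41805 mm.
6 intermediate landings contribute 6 × 1500 = 9000 mm.
Total developed length = 41805 + 9000 = 50805 mm.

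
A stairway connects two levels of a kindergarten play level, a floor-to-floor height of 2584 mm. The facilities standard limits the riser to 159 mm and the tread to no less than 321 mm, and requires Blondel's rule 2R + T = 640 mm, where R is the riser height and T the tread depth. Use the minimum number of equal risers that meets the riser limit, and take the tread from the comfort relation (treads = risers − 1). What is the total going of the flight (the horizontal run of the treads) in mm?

2584 / 159 = 16.252 → round up to 17 risers.
R = 2584 ÷ 17 = 152 mm.
T = 640 − 2·152 = 336 mm, which satisfies the 321 mm minimum.
Going = (17 − 1) × 336 = 5376 mm.

5376 mm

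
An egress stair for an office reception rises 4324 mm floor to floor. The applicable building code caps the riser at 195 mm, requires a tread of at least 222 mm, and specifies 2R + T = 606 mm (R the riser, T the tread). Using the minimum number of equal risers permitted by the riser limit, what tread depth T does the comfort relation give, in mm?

230 mm

⌈4324/195⌉ = 23 risers.
Each riser is 4324/23 = 188 mm (≤ 195 mm).
Tread T = 606 − 2 × 188 = 230 mm (≥ 222 mm).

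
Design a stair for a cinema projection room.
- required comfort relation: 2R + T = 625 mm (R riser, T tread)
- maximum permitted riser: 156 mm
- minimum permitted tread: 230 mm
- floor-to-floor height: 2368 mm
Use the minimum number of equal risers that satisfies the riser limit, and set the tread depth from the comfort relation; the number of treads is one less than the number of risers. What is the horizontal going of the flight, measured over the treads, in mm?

4935 mm

2368 / 156 = 15.18, so 16 risers are needed.
Riser R = 2368 / 16 = 148 mm, within the 156 mm limit.
T = 625 − 2·148 = 329 mm, which satisfies the 230 mm minimum.
16 risers give 15 treads; going = 15 × 329 = 4935 mm.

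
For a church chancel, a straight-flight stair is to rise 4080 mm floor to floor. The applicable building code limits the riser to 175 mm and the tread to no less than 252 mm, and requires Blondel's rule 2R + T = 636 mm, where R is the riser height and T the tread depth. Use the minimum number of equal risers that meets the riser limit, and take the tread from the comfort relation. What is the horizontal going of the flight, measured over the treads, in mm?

6808 mm

⌈4080/175⌉ = 24 risers.
Riser R = 4080 / 24 = 170 mm, within the 175 mm limit.
T = 636 − 2·170 = 296 mm, which satisfies the 252 mm minimum.
Treads = 24 − 1 = 23; going = 23 × 296 = 6808 mm.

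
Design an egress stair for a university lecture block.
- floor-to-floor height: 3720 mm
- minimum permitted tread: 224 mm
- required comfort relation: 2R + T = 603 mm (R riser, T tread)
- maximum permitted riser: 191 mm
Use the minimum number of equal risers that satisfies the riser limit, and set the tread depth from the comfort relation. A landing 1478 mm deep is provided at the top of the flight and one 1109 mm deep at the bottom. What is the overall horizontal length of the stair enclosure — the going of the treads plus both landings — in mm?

3720 / 191 = 19.476 → round up to 20 risers.
R = 3720 ÷ 20 = 186 mm.
Tread T = 603 − 2 × 186 = 231 mm (≥ 224 mm).
20 risers give 19 treads; going = 19 × 231 = 4389 mm.
Enclosure = 4389 + 1478 + 1109 = 6976 mm.

6976 mm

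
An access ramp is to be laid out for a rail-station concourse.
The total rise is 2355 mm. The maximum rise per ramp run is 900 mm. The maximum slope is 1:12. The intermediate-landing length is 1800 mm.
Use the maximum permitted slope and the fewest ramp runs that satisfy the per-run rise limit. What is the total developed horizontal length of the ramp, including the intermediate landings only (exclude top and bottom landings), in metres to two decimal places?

⌈2355/900⌉ = 3 ramp runs. That means 2 intermediate landings.
Ramp run (horizontal) at 1:12: 2355 × 12 = 28260 mm.
2 intermediate landings contribute 2 × 1800 = 3600 mm.
Total developed length = 28260 + 3600 = 31860 mm.
= 31.86 m.

31.86 m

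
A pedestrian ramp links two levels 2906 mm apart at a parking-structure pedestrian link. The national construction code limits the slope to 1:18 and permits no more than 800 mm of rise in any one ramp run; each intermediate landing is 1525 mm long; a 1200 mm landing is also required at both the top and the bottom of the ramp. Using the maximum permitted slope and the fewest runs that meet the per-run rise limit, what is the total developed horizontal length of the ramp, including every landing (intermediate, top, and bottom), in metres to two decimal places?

At most 800 each: 2906/800 = 3.63, giving 4 ramp runs. That means 3 intermediate landings.
Horizontal run for 2906 mm of rise at 1:18 is 2906 × 18 = 52308 mm.
Intermediate landings: 3 × 1525 = 4575 mm.
Top and bottom landings: 2 × 1200 = 2400 mm.
Total = 52308 + 4575 + 2400 = 59283 mm.
= 59.28 m.

59.28 m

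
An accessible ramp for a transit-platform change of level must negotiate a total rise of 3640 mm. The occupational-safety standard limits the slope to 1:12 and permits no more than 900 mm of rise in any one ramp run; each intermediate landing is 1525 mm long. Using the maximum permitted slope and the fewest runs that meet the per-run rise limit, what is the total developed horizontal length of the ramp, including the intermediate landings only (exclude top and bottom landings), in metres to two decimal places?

3640 / 900 = 4.04, so 5 ramp runs are needed. That means 4 intermediate landings.
Horizontal run for 3640 mm of rise at 1:12 is 3640 × 12 = 43680 mm.
4 intermediate landings contribute 4 × 1525 = 6100 mm.
Developed length = 43680 + 6100 = 49780 mm.
= 49.78 m.

49.78 m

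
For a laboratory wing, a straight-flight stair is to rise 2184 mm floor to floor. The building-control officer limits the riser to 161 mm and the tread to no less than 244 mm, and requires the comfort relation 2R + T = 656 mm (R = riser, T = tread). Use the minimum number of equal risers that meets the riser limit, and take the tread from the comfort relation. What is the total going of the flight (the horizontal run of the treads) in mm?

2184 / 161 = 13.565 → round up to 14 risers.
Each riser is 2184/14 = 156 mm (≤ 161 mm).
Tread T = 656 − 2 × 156 = 344 mm (≥ 244 mm).
14 risers give 13 treads; going = 13 × 344 = 4472 mm.

4472 mm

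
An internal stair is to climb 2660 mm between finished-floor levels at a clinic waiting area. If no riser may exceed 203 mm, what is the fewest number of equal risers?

At most 203 each: 2660/203 = 13.10, giving 14 risers.

14 risers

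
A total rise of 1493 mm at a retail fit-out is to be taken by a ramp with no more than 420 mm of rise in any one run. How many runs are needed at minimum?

⌈1493/420⌉ = 4 ramp runs.

4 runs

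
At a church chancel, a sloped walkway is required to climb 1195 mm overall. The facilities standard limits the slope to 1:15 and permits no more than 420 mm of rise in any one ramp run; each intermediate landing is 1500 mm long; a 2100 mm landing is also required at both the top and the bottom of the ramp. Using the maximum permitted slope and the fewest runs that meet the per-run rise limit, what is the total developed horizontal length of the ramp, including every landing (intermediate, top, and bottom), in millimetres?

25125 mm

⌈1195/420⌉ = 3 ramp runs. That means 2 intermediate landings.
Ramp run (horizontal) at 1:15: 1195 × 15 = 17925 mm.
2 intermediate landings contribute 2 × 1500 = 3000 mm.
Top and bottom landings: 2 × 2100 = 4200 mm.
Total = 17925 + 3000 + 4200 = 25125 mm.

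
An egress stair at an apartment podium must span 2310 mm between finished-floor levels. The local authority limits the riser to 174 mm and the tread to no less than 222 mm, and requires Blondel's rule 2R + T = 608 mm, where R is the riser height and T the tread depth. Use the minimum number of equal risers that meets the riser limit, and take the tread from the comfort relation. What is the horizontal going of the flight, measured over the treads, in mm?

3614 mm

⌈2310/174⌉ = 14 risers.
Each riser is 2310/14 = 165 mm (≤ 174 mm).
T = 608 − 2·165 = 278 mm, which satisfies the 222 mm minimum.
Treads = 14 − 1 = 13; going = 13 × 278 = 3614 mm.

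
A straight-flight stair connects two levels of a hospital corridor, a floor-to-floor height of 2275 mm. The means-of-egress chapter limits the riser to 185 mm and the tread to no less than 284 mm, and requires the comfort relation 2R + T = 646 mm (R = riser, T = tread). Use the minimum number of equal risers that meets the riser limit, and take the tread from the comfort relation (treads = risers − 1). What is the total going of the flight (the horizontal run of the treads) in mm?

2275 / 185 = 12.30, so 13 risers are needed.
R = 2275 ÷ 13 = 175 mm.
Tread T = 646 − 2 × 175 = 296 mm (≥ 284 mm).
Going = (13 − 1) × 296 = 3552 mm.

3552 mm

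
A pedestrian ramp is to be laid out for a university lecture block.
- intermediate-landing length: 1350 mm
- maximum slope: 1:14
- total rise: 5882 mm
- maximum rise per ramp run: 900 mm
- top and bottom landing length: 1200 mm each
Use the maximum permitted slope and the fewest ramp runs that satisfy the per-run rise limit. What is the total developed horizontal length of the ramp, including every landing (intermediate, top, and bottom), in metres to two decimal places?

92.85 m

5882 / 900 = 6.536 → round up to 7 ramp runs. That means 6 intermediate landings.
Ramp run (horizontal) at 1:14: 5882 × 14 = 82348 mm.
Intermediate landings: 6 × 1350 = 8100 mm.
Top and bottom landings: 2 × 1200 = 2400 mm.
Total = 82348 + 8100 + 2400 = 92848 mm.
= 92.85 m.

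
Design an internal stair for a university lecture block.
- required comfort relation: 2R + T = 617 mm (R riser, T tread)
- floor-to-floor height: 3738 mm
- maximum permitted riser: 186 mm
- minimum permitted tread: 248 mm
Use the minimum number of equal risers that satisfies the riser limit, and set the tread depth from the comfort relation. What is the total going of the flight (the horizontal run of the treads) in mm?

⌈3738/186⌉ = 21 risers.
Riser R = 3738 / 21 = 178 mm, within the 186 mm limit.
Tread T = 617 − 2 × 178 = 261 mm (≥ 248 mm).
Going = (21 − 1) × 261 = 5220 mm.

5220 mm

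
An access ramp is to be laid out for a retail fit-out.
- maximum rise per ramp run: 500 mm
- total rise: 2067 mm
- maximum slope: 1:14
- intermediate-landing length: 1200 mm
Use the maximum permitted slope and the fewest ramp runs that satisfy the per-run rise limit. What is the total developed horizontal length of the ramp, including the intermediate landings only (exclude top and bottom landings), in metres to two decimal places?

At most 500 each: 2067/500 = 4.13, giving 5 ramp runs. That means 4 intermediate landings.
Horizontal run for 2067 mm of rise at 1:14 is 2067 × 14 = 28938 mm.
4 intermediate landings contribute 4 × 1200 = 4800 mm.
Developed length = 28938 + 4800 = 33738 mm.
= 33.74 m.

33.74 m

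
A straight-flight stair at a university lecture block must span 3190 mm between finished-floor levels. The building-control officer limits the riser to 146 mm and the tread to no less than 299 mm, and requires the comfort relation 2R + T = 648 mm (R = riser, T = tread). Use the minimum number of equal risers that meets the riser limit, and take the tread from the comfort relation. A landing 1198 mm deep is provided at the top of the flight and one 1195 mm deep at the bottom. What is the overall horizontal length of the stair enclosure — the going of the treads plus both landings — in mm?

At most 146 each: 3190/146 = 21.85, giving 22 risers.
Each riser is 3190/22 = 145 mm (≤ 146 mm).
Tread T = 648 − 2 × 145 = 358 mm (≥ 299 mm).
22 risers give 21 treads; going = 21 × 358 = 7518 mm.
Enclosure = 7518 + 1198 + 1195 = 9911 mm.

9911 mm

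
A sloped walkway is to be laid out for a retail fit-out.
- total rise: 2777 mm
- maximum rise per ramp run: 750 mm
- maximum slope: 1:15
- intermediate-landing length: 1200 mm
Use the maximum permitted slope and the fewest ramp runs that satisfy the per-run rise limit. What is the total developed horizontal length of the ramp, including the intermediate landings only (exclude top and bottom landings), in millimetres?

At most 750 each: 2777/750 = 3.70, giving 4 ramp runs. That means 3 intermediate landings.
Ramp run (horizontal) at 1:15: 2777 × 15 = 41655 mm.
Intermediate landings: 3 × 1200 = 3600 mm.
Developed length = 41655 + 3600 = 45255 mm.

45255 mm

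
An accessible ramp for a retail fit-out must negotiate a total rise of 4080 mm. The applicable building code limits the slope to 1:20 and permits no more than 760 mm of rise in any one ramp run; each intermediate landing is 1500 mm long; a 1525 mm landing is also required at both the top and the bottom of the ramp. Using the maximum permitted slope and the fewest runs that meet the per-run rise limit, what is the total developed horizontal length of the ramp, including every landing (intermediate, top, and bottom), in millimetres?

92150 mm

⌈4080/760⌉ = 6 ramp runs. That means 5 intermediate landings.
Ramp run (horizontal) at 1:20: 4080 × 20 = 81600 mm.
Intermediate landings: 5 × 1500 = 7500 mm.
Top and bottom landings: 2 × 1525 = 3050 mm.
Total = 81600 + 7500 + 3050 = 92150 mm.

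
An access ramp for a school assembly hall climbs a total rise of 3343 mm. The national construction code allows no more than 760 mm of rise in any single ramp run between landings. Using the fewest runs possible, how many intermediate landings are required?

3343 / 760 = 4.399 → round up to 5 ramp runs.
5 runs are separated by 4 intermediate landings.

4 intermediate landings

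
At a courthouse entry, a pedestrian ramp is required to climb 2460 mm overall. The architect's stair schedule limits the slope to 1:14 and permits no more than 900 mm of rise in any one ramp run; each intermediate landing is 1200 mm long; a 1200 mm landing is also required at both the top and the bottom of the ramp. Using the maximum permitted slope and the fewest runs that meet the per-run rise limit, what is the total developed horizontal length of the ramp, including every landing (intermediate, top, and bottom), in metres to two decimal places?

39.24 m

⌈2460/900⌉ = 3 ramp runs. That means 2 intermediate landings.
Ramp run (horizontal) at 1:14: 2460 × 14 = 34440 mm.
2 intermediate landings contribute 2 × 1200 = 2400 mm.
Top and bottom landings: 2 × 1200 = 2400 mm.
Total = 34440 + 2400 + 2400 = 39240 mm.
= 39.24 m.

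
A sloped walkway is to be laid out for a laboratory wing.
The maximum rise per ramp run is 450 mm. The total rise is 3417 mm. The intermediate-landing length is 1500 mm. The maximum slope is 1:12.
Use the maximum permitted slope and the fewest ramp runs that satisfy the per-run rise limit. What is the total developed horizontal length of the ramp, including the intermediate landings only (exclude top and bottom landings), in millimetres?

51504 mm

3417 / 450 = 7.59, so 8 ramp runs are needed. That means 7 intermediate landings.
Ramp run (horizontal) at 1:12: 3417 × 12 = 41004 mm.
Intermediate landings: 7 × 1500 = 10500 mm.
Developed length = 41004 + 10500 = 51504 mm.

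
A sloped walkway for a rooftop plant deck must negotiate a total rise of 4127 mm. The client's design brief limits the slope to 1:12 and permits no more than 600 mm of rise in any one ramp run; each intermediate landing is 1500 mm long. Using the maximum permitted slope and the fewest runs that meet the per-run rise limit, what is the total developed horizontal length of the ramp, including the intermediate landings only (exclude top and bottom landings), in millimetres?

At most 600 each: 4127/600 = 6.88, giving 7 ramp runs. That means 6 intermediate landings.
Horizontal run for 4127 mm of rise at 1:12 is 4127 × 12 = 49524 mm.
Intermediate landings: 6 × 1500 = 9000 mm.
Total developed length = 49524 + 9000 = 58524 mm.

58524 mm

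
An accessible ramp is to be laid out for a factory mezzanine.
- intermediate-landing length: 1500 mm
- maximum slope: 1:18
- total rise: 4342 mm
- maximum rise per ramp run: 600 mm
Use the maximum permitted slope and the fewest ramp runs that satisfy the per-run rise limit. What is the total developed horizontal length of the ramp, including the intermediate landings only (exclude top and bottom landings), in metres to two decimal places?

88.66 m

At most 600 each: 4342/600 = 7.24, giving 8 ramp runs. That means 7 intermediate landings.
Ramp run (horizontal) at 1:18: 4342 × 18 = 78156 mm.
7 intermediate landings contribute 7 × 1500 = 10500 mm.
Total developed length = 78156 + 10500 = 88656 mm.
= 88.66 m.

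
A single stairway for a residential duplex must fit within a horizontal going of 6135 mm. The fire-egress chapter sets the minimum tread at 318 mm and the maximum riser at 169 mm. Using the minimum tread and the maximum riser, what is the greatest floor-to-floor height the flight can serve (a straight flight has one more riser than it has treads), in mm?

6135 / 318 = 19.29, so 19 treads fit.
Risers = treads + 1 = 20.
Maximum height = 20 × 169 = 3380 mm.

3380 mm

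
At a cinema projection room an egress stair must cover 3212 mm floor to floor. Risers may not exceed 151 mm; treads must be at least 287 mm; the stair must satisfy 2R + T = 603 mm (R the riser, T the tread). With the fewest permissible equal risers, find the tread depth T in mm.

⌈3212/151⌉ = 22 risers.
R = 3212 ÷ 22 = 146 mm.
T = 603 − 2·146 = 311 mm, which satisfies the 287 mm minimum.

311 mm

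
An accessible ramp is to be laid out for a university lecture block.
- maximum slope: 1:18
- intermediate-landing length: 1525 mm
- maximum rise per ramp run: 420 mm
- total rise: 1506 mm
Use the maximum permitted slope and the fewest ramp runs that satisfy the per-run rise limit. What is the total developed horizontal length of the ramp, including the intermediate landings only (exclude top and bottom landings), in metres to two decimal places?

31.68 m

1506 / 420 = 3.59, so 4 ramp runs are needed. That means 3 intermediate landings.
Ramp run (horizontal) at 1:18: 1506 × 18 = 27108 mm.
3 intermediate landings contribute 3 × 1525 = 4575 mm.
Developed length = 27108 + 4575 = 31683 mm.
= 31.68 m.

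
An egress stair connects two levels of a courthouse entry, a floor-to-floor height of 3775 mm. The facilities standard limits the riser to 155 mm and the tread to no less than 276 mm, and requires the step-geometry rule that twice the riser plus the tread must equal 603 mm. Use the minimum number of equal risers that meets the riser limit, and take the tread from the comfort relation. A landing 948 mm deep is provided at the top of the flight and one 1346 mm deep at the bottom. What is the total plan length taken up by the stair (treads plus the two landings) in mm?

9518 mm

3775 / 155 = 24.35, so 25 risers are needed.
Each riser is 3775/25 = 151 mm (≤ 155 mm).
From 2R + T = 603: T = 603 − 302 = 301 mm.
Treads = 25 − 1 = 24; going = 24 × 301 = 7224 mm.
Enclosure = 7224 + 948 + 1346 = 9518 mm.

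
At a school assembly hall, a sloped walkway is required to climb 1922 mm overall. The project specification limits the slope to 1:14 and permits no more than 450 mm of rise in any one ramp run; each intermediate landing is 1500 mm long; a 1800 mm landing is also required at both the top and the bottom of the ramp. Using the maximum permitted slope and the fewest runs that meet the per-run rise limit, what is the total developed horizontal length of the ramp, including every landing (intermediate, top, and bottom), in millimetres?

⌈1922/450⌉ = 5 ramp runs. That means 4 intermediate landings.
Ramp run (horizontal) at 1:14: 1922 × 14 = 26908 mm.
Intermediate landings: 4 × 1500 = 6000 mm.
Top and bottom landings: 2 × 1800 = 3600 mm.
Total = 26908 + 6000 + 3600 = 36508 mm.

36508 mm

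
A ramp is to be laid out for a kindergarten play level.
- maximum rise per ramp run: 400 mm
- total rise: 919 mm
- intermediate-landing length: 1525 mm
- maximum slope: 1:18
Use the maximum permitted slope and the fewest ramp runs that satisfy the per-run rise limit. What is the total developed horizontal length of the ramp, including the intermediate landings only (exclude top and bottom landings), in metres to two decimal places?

At most 400 each: 919/400 = 2.30, giving 3 ramp runs. That means 2 intermediate landings.
Ramp run (horizontal) at 1:18: 919 × 18 = 16542 mm.
2 intermediate landings contribute 2 × 1525 = 3050 mm.
Developed length = 16542 + 3050 = 19592 mm.
= 19.59 m.

19.59 m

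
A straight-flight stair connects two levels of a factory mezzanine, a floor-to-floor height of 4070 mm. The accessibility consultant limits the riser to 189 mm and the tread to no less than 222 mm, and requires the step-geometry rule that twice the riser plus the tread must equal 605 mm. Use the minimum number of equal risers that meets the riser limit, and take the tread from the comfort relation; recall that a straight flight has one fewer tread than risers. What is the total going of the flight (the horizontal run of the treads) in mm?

4935 mm

At most 189 each: 4070/189 = 21.53, giving 22 risers.
Riser R = 4070 / 22 = 185 mm, within the 189 mm limit.
From 2R + T = 605: T = 605 − 370 = 235 mm.
Treads = 22 − 1 = 21; going = 21 × 235 = 4935 mm.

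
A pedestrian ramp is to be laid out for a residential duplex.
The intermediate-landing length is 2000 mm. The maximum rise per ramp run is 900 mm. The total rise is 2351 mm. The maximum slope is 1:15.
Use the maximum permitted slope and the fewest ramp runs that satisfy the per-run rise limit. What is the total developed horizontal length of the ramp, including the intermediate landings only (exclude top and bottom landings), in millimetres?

39265 mm

2351 / 900 = 2.612 → round up to 3 ramp runs. That means 2 intermediate landings.
Ramp run (horizontal) at 1:15: 2351 × 15 = 35265 mm.
2 intermediate landings contribute 2 × 2000 = 4000 mm.
Developed length = 35265 + 4000 = 39265 mm.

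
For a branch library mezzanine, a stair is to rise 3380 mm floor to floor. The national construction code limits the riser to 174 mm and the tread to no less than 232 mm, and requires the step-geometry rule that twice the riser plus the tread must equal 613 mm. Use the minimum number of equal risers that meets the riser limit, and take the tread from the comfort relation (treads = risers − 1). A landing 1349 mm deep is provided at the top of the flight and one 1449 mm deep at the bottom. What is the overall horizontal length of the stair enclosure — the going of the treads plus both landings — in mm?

8023 mm

3380 / 174 = 19.43, so 20 risers are needed.
Riser R = 3380 / 20 = 169 mm, within the 174 mm limit.
From 2R + T = 613: T = 613 − 338 = 275 mm.
Treads = 20 − 1 = 19; going = 19 × 275 = 5225 mm.
Add landings: 5225 + 1349 + 1449 = 8023 mm.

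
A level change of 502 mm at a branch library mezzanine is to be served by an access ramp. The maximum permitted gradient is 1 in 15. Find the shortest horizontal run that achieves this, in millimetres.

Run = rise × 15 = 502 × 15 = 7530 mm.

7530 mm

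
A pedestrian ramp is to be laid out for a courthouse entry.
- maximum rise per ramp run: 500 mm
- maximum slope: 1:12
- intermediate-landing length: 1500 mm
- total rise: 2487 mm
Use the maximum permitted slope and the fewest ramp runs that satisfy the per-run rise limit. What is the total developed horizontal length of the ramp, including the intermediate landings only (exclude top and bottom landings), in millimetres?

2487 / 500 = 4.97, so 5 ramp runs are needed. That means 4 intermediate landings.
Ramp run (horizontal) at 1:12: 2487 × 12 = 29844 mm.
Intermediate landings: 4 × 1500 = 6000 mm.
Developed length = 29844 + 6000 = 35844 mm.

35844 mm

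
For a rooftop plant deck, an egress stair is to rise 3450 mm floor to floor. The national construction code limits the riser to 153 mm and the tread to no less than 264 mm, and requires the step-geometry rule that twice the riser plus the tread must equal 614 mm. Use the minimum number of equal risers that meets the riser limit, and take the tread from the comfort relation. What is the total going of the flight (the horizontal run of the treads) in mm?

6908 mm

3450 / 153 = 22.549 → round up to 23 risers.
Each riser is 3450/23 = 150 mm (≤ 153 mm).
Tread T = 614 − 2 × 150 = 314 mm (≥ 264 mm).
23 risers give 22 treads; going = 22 × 314 = 6908 mm.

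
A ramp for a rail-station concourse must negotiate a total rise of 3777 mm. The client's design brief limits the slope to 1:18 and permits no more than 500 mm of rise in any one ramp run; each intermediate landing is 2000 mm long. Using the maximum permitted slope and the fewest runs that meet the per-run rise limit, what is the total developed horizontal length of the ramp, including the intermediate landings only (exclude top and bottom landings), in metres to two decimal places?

81.99 m

At most 500 each: 3777/500 = 7.55, giving 8 ramp runs. That means 7 intermediate landings.
Ramp run (horizontal) at 1:18: 3777 × 18 = 67986 mm.
7 intermediate landings contribute 7 × 2000 = 14000 mm.
Total developed length = 67986 + 14000 = 81986 mm.
= 81.99 m.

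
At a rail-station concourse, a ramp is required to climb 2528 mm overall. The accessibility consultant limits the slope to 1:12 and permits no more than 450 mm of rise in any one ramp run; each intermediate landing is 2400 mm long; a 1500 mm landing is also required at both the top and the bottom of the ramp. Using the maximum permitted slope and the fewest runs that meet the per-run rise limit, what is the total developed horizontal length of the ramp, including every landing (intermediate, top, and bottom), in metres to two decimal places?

2528 / 450 = 5.62, so 6 ramp runs are needed. That means 5 intermediate landings.
Ramp run (horizontal) at 1:12: 2528 × 12 = 30336 mm.
Intermediate landings: 5 × 2400 = 12000 mm.
Top and bottom landings: 2 × 1500 = 3000 mm.
Total = 30336 + 12000 + 3000 = 45336 mm.
= 45.34 m.

45.34 m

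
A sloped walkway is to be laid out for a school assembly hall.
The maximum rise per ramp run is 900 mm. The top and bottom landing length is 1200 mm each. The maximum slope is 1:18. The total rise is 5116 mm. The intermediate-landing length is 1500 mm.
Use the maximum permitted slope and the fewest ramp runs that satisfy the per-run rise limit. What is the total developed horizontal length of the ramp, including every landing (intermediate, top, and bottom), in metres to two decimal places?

At most 900 each: 5116/900 = 5.68, giving 6 ramp runs. That means 5 intermediate landings.
Horizontal run for 5116 mm of rise at 1:18 is 5116 × 18 = 92088 mm.
Intermediate landings: 5 × 1500 = 7500 mm.
Top and bottom landings: 2 × 1200 = 2400 mm.
Total = 92088 + 7500 + 2400 = 101988 mm.
= 101.99 m.

101.99 m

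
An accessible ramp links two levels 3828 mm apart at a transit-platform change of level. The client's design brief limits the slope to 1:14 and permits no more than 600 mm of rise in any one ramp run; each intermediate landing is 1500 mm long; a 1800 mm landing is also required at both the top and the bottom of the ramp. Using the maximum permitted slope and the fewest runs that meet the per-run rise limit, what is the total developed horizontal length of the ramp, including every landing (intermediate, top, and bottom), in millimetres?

66192 mm

⌈3828/600⌉ = 7 ramp runs. That means 6 intermediate landings.
Horizontal run for 3828 mm of rise at 1:14 is 3828 × 14 = 53592 mm.
Intermediate landings: 6 × 1500 = 9000 mm.
Top and bottom landings: 2 × 1800 = 3600 mm.
Total = 53592 + 9000 + 3600 = 66192 mm.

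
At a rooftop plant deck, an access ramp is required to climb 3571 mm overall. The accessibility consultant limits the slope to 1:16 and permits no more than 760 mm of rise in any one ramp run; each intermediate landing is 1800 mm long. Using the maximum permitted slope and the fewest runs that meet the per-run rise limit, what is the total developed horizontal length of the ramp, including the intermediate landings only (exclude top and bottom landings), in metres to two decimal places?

64.34 m

⌈3571/760⌉ = 5 ramp runs. That means 4 intermediate landings.
Ramp run (horizontal) at 1:16: 3571 × 16 = 57136 mm.
4 intermediate landings contribute 4 × 1800 = 7200 mm.
Developed length = 57136 + 7200 = 64336 mm.
= 64.34 m.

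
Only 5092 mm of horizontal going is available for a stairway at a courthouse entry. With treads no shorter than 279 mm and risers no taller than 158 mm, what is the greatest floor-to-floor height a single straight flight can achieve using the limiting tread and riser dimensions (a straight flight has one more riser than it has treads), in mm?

Treads that fit: ⌊5092 / 279⌋ = 18.
Risers = treads + 1 = 19.
Maximum height = 19 × 158 = 3002 mm.

3002 mm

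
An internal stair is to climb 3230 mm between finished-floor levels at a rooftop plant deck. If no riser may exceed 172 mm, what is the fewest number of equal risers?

3230 / 172 = 18.78, so 19 risers are needed.

19 risers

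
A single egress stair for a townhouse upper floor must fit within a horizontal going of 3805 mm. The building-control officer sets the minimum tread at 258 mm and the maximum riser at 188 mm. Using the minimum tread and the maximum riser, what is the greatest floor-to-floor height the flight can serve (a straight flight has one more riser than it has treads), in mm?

Treads that fit: ⌊3805 / 258⌋ = 14.
Risers = treads + 1 = 15.
Maximum height = 15 × 188 = 2820 mm.

2820 mm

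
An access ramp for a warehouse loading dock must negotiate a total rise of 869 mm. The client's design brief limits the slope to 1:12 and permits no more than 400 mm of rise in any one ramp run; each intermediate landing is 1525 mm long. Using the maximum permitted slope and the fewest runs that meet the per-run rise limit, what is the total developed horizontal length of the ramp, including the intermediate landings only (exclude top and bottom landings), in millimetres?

13478 mm

⌈869/400⌉ = 3 ramp runs. That means 2 intermediate landings.
Horizontal run for 869 mm of rise at 1:12 is 869 × 12 = 10428 mm.
Intermediate landings: 2 × 1525 = 3050 mm.
Total developed length = 10428 + 3050 = 13478 mm.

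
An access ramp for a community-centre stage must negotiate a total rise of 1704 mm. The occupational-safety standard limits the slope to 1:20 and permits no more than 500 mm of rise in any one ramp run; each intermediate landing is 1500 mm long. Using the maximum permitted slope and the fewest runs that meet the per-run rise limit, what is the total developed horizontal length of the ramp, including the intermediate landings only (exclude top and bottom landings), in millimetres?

38580 mm

1704 / 500 = 3.408 → round up to 4 ramp runs. That means 3 intermediate landings.
Horizontal run for 1704 mm of rise at 1:20 is 1704 × 20 = 34080 mm.
Intermediate landings: 3 × 1500 = 4500 mm.
Total developed length = 34080 + 4500 = 38580 mm.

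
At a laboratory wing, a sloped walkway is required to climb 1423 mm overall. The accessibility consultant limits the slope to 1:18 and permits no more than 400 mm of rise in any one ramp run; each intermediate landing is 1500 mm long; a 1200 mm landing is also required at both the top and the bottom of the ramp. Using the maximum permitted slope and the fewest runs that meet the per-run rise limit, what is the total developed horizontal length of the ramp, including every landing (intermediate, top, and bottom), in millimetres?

1423 / 400 = 3.558 → round up to 4 ramp runs. That means 3 intermediate landings.
Horizontal run for 1423 mm of rise at 1:18 is 1423 × 18 = 25614 mm.
3 intermediate landings contribute 3 × 1500 = 4500 mm.
Top and bottom landings: 2 × 1200 = 2400 mm.
Total = 25614 + 4500 + 2400 = 32514 mm.

32514 mm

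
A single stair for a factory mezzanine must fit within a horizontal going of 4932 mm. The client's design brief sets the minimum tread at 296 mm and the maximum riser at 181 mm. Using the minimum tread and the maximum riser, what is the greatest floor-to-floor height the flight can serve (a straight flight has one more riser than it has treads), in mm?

Treads that fit: ⌊4932 / 296⌋ = 16.
Risers = treads + 1 = 17.
Maximum height = 17 × 181 = 3077 mm.

3077 mm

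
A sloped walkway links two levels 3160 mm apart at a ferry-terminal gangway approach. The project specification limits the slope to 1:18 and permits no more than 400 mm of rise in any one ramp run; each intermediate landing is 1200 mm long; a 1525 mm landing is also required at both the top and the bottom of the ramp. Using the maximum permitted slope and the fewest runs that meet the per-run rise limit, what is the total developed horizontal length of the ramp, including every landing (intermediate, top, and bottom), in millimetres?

68330 mm

⌈3160/400⌉ = 8 ramp runs. That means 7 intermediate landings.
Horizontal run for 3160 mm of rise at 1:18 is 3160 × 18 = 56880 mm.
Intermediate landings: 7 × 1200 = 8400 mm.
Top and bottom landings: 2 × 1525 = 3050 mm.
Total = 56880 + 8400 + 3050 = 68330 mm.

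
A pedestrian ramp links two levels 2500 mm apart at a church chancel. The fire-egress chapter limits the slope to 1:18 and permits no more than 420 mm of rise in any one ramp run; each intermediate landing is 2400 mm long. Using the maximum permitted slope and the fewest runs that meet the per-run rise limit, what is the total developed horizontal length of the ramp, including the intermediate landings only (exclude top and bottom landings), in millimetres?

At most 420 each: 2500/420 = 5.95, giving 6 ramp runs. That means 5 intermediate landings.
Ramp run (horizontal) at 1:18: 2500 × 18 = 45000 mm.
Intermediate landings: 5 × 2400 = 12000 mm.
Total developed length = 45000 + 12000 = 57000 mm.

57000 mm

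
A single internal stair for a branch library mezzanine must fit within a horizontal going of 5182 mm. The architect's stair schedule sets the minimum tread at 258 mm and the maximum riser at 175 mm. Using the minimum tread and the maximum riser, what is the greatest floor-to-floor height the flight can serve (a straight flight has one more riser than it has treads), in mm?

5182 / 258 = 20.09, so 20 treads fit.
Risers = treads + 1 = 21.
Maximum height = 21 × 175 = 3675 mm.

3675 mm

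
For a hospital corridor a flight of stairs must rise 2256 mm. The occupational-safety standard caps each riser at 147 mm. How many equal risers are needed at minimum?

⌈2256/147⌉ = 16 risers.

16 risers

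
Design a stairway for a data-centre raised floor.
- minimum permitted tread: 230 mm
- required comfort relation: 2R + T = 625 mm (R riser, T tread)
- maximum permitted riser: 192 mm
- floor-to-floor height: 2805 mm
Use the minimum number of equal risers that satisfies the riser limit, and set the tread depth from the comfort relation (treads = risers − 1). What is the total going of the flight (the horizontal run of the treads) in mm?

3514 mm

2805 / 192 = 14.609 → round up to 15 risers.
R = 2805 ÷ 15 = 187 mm.
From 2R + T = 625: T = 625 − 374 = 251 mm.
Going = (15 − 1) × 251 = 3514 mm.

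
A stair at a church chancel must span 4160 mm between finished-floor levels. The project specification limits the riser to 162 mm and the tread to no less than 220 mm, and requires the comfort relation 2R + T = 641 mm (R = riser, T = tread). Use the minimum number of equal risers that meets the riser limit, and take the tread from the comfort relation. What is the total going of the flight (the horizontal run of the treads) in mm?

4160 / 162 = 25.679 → round up to 26 risers.
Riser R = 4160 / 26 = 160 mm, within the 162 mm limit.
Tread T = 641 − 2 × 160 = 321 mm (≥ 220 mm).
26 risers give 25 treads; going = 25 × 321 = 8025 mm.

8025 mm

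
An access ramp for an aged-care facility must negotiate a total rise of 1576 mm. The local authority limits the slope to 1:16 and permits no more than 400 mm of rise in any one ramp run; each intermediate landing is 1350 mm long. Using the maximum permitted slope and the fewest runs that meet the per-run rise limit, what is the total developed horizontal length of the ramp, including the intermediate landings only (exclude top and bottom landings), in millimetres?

29266 mm

1576 / 400 = 3.940 → round up to 4 ramp runs. That means 3 intermediate landings.
Ramp run (horizontal) at 1:16: 1576 × 16 = 25216 mm.
3 intermediate landings contribute 3 × 1350 = 4050 mm.
Developed length = 25216 + 4050 = 29266 mm.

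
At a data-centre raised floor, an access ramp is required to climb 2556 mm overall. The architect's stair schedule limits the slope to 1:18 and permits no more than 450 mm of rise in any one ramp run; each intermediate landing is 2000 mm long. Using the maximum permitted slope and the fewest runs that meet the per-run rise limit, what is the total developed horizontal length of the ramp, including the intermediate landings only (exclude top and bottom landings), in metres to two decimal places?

56.01 m

⌈2556/450⌉ = 6 ramp runs. That means 5 intermediate landings.
Ramp run (horizontal) at 1:18: 2556 × 18 = 46008 mm.
5 intermediate landings contribute 5 × 2000 = 10000 mm.
Developed length = 46008 + 10000 = 56008 mm.
= 56.01 m.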